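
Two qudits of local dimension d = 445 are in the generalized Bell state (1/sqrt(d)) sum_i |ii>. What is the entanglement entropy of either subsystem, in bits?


For a maximally entangled state in d x d:
S = log2(d) = log2(445)
= 8.7977

8.7977


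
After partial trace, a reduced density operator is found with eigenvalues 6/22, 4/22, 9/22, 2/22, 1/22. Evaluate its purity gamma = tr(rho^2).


tr(rho^2) = sum of eigenvalues squared
= (6/22)^2 + (4/22)^2 + (9/22)^2 + (2/22)^2 + (1/22)^2
= (36 + 16 + 81 + 4 + 1) / 484
= 138/484
= 0.2851

0.2851


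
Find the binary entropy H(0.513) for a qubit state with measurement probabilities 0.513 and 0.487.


S = -p*log2(p) - (1-p)*log2(1-p)
p = 0.5130, 1-p = 0.4870
= -0.5130 * log2(0.5130) - 0.4870 * log2(0.4870)
= -(-0.4940) - (-0.5055)
= 0.9995

0.9995


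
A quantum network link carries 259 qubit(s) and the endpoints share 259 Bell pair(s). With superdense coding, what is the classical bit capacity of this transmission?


Superdense coding allows 2 classical bits per shared entangled pair.
259 pair(s) -> 2 * 259 = 518 classical bits

518


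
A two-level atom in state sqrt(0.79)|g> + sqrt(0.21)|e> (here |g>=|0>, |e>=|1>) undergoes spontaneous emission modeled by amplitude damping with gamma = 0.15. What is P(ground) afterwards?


For amplitude damping with parameter gamma on state sqrt(a)|0> + sqrt(b)|1>:
alpha^2 = 0.79, beta^2 = 0.21
P(|0>) = alpha^2 + gamma * beta^2
= 0.79 + 0.15 * 0.21
= 0.79 + 0.0315
= 0.8215

0.8215


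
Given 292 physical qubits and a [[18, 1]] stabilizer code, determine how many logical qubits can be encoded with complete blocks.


Each code block uses 18 physical qubits for 1 logical qubit(s).
Number of complete blocks = floor(292 / 18) = 16
Logical qubits = 16 * 1
= 16

16


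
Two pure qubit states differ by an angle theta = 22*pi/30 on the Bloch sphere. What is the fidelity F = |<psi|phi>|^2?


For states separated by angle theta on Bloch sphere:
F = cos^2(theta/2)
theta = 22*pi/30 = 2.3038
theta/2 = 1.1519
cos(theta/2) = 0.4067
F = 0.1654

0.1654


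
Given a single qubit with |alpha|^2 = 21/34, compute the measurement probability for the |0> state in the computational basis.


|alpha|^2 = 21/34 = 0.6176
|beta|^2 = 1 - 21/34 = 13/34 = 0.3824
P(|0>) = |alpha|^2 = 0.6176

0.6176


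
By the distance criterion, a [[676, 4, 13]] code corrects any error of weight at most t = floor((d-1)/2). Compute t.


Code parameters: [[676, 4, 13]], distance d = 13.
Number of correctable errors = floor((d-1)/2)
= floor((13 - 1)/2)
= floor(12/2)
= 6

6


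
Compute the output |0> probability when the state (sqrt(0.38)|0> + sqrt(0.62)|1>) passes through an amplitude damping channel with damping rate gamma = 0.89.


For amplitude damping with parameter gamma on state sqrt(a)|0> + sqrt(b)|1>:
alpha^2 = 0.38, beta^2 = 0.62
P(|0>) = alpha^2 + gamma * beta^2
= 0.38 + 0.89 * 0.62
= 0.38 + 0.5518
= 0.9318

0.9318


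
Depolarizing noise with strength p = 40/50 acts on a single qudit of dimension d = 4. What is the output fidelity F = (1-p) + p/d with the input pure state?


F = (1-p) + p/d
= (1 - 0.8000) + 0.8000/4
= 0.2000 + 0.2000
= 0.4000

0.4000


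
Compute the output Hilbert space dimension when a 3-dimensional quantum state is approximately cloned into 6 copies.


Output space = H^(tensor 6) where dim(H) = 3
dim = 3^6
= 9 (after 2 factors)
= 27 (after 3 factors)
= 81 (after 4 factors)
= 243 (after 5 factors)
= 729 (after 6 factors)
= 729

729


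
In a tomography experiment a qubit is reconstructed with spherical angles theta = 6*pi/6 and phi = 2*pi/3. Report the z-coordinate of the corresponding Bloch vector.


theta = 3.1416, phi = 2.0944
r_z = cos(theta) = -1.0000

-1.0000


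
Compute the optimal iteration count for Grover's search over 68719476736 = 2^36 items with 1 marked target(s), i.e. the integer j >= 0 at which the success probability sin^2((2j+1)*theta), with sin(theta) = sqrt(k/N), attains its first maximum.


After j Grover iterations the success probability is P(j) = sin^2((2j+1)*theta), where sin(theta) = sqrt(k/N).
N = 2^36 = 68719476736, k = 1
sin(theta) = sqrt(k/N) = 3.814697266e-06
theta = arcsin(sqrt(k/N)) = 3.814697266e-06 rad
P(j) reaches its first maximum when (2j+1)*theta is as close as possible to pi/2, i.e. j = round(pi/(4*theta) - 1/2).
pi/(4*theta) - 1/2 = 205886.9161
(For comparison, the common estimate pi/4 * sqrt(N/k) = 205887.4161; the exact maximiser is used here.)
Optimal iterations = 205887

205887


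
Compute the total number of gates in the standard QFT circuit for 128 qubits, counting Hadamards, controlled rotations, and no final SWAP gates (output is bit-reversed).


Hadamard gates: 128
Controlled rotations: n*(n-1)/2 = 128*127/2 = 8128
SWAP gates: 0 (omitted)
Total = 128 + 8128
= 8256

8256


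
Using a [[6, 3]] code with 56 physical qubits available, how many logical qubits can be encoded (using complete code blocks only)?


Each code block uses 6 physical qubits for 3 logical qubit(s).
Number of complete blocks = floor(56 / 6) = 9
Logical qubits = 9 * 3
= 27

27


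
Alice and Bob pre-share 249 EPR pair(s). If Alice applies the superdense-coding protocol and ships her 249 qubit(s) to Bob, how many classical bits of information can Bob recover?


Superdense coding allows 2 classical bits per shared entangled pair.
249 pair(s) -> 2 * 249 = 498 classical bits

498


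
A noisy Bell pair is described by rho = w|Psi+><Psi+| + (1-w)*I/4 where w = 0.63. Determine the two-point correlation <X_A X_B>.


|Psi+> = (|01> + |10>)/sqrt(2)
For the pure Bell state, <X_A X_B> = +1 (Bell-state Pauli correlator).
The maximally-mixed part I/4 has tr(I/4 * P tensor P) = 0 for any traceless Pauli P.
So <X_A X_B>_rho = w * (+1) + (1 - w) * 0
= 0.63 * (+1)
= 0.6300

0.6300


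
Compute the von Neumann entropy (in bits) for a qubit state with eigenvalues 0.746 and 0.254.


S = -p*log2(p) - (1-p)*log2(1-p)
p = 0.7460, 1-p = 0.2540
= -0.7460 * log2(0.7460) - 0.2540 * log2(0.2540)
= -(-0.3154) - (-0.5022)
= 0.8176

0.8176


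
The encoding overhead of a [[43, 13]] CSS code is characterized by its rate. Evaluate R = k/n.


Code rate R = k/n
= 13/43
= 0.3023

0.3023


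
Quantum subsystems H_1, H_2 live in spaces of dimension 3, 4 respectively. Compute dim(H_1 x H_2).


dim(H_1 x H_2) = 3 * 4
= 12

12


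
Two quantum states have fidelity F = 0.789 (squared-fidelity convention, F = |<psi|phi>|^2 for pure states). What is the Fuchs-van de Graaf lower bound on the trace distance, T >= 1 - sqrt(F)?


Fuchs-van de Graaf (squared-fidelity convention): 1 - sqrt(F) <= T <= sqrt(1 - F).
Lower bound: T >= 1 - sqrt(F)
sqrt(F) = sqrt(0.789) = 0.8883
T >= 1 - 0.8883
T >= 0.1117

0.1117


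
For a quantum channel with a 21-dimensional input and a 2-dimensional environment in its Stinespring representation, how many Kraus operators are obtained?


Tracing out the environment in an orthonormal basis {|i>_E} gives Kraus operators K_i = <i|_E U |0>_E.
Number of Kraus operators = dim(H_env) = d_env
= 2

2


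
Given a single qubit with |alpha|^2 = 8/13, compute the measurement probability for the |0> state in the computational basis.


|alpha|^2 = 8/13 = 0.6154
|beta|^2 = 1 - 8/13 = 5/13 = 0.3846
P(|0>) = |alpha|^2 = 0.6154

0.6154


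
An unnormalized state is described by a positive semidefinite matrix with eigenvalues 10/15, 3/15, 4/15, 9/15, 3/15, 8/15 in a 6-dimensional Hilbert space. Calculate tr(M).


tr(M) = sum of eigenvalues
= 10/15 + 3/15 + 4/15 + 9/15 + 3/15 + 8/15
= 37/15
= 2.4667

2.4667


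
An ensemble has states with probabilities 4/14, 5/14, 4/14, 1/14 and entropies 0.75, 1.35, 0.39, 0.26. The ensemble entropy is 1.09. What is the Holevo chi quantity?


chi = S(rho) - sum_i p_i * S(rho_i)
Weighted entropy = 4/14 * 0.75 + 5/14 * 1.35 + 4/14 * 0.39 + 1/14 * 0.26
= 0.8264
chi = 1.09 - 0.8264
= 0.2636

0.2636


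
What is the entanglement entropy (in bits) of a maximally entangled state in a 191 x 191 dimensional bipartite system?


For a maximally entangled state in d x d:
S = log2(d) = log2(191)
= 7.5774

7.5774


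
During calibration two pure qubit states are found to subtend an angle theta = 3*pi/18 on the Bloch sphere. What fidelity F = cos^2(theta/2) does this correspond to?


For states separated by angle theta on Bloch sphere:
F = cos^2(theta/2)
theta = 3*pi/18 = 0.5236
theta/2 = 0.2618
cos(theta/2) = 0.9659
F = 0.9330

0.9330


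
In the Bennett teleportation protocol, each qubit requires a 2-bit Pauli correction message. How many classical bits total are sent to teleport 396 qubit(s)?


Quantum teleportation requires 2 classical bits per qubit teleported.
396 qubit(s) -> 2 * 396 = 792 classical bits

792


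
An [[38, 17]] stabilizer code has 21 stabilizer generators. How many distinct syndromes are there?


Each stabilizer generator gives a binary (+1 or -1) measurement outcome.
With 21 independent generators:
Total syndromes = 2^21
= 2097152

2097152


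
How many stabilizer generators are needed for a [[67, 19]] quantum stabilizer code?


For an [[n,k]] stabilizer code:
Number of stabilizer generators = n - k
= 67 - 19
= 48

48


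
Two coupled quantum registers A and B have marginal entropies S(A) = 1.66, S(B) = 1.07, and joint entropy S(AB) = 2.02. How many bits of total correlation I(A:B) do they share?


I(A:B) = S(A) + S(B) - S(AB)
= 1.66 + 1.07 - 2.02
= 0.7100

0.7100


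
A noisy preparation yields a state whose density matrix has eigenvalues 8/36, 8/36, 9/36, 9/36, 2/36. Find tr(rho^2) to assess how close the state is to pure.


tr(rho^2) = sum of eigenvalues squared
= (8/36)^2 + (8/36)^2 + (9/36)^2 + (9/36)^2 + (2/36)^2
= (64 + 64 + 81 + 81 + 4) / 1296
= 294/1296
= 0.2269

0.2269


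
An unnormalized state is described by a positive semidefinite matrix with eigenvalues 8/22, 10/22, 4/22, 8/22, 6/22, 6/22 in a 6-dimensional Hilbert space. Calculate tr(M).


tr(M) = sum of eigenvalues
= 8/22 + 10/22 + 4/22 + 8/22 + 6/22 + 6/22
= 42/22
= 1.9091

1.9091


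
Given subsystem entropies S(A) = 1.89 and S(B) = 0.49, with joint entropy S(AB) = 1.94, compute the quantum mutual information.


I(A:B) = S(A) + S(B) - S(AB)
= 1.89 + 0.49 - 1.94
= 0.4400

0.4400


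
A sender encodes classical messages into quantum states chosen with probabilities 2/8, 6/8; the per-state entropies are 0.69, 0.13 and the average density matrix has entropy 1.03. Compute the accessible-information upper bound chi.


chi = S(rho) - sum_i p_i * S(rho_i)
Weighted entropy = 2/8 * 0.69 + 6/8 * 0.13
= 0.2700
chi = 1.03 - 0.2700
= 0.7600

0.7600


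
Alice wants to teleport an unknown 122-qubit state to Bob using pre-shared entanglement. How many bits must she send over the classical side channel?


Quantum teleportation requires 2 classical bits per qubit teleported.
122 qubit(s) -> 2 * 122 = 244 classical bits

244


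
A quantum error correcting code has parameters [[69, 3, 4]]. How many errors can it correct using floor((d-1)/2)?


Code parameters: [[69, 3, 4]], distance d = 4.
Number of correctable errors = floor((d-1)/2)
= floor((4 - 1)/2)
= floor(3/2)
= 1

1


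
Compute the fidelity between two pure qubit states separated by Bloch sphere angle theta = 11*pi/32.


For states separated by angle theta on Bloch sphere:
F = cos^2(theta/2)
theta = 11*pi/32 = 1.0799
theta/2 = 0.5400
cos(theta/2) = 0.8577
F = 0.7357

0.7357


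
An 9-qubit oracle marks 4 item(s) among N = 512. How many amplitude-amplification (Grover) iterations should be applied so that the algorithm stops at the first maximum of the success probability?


After j Grover iterations the success probability is P(j) = sin^2((2j+1)*theta), where sin(theta) = sqrt(k/N).
N = 2^9 = 512, k = 4
sin(theta) = sqrt(k/N) = 0.08838834765
theta = arcsin(sqrt(k/N)) = 0.08850384314 rad
P(j) reaches its first maximum when (2j+1)*theta is as close as possible to pi/2, i.e. j = round(pi/(4*theta) - 1/2).
pi/(4*theta) - 1/2 = 8.3742
(For comparison, the common estimate pi/4 * sqrt(N/k) = 8.8858; the exact maximiser is used here.)
Optimal iterations = 8

8


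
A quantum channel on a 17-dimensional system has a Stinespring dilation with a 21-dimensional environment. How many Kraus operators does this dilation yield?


Tracing out the environment in an orthonormal basis {|i>_E} gives Kraus operators K_i = <i|_E U |0>_E.
Number of Kraus operators = dim(H_env) = d_env
= 21

21


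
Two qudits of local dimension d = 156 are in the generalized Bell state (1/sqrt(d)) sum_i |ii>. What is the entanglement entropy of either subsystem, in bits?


For a maximally entangled state in d x d:
S = log2(d) = log2(156)
= 7.2854

7.2854


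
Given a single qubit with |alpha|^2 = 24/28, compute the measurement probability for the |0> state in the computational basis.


|alpha|^2 = 24/28 = 0.8571
|beta|^2 = 1 - 24/28 = 4/28 = 0.1429
P(|0>) = |alpha|^2 = 0.8571

0.8571


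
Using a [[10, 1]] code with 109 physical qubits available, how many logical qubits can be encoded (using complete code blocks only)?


Each code block uses 10 physical qubits for 1 logical qubit(s).
Number of complete blocks = floor(109 / 10) = 10
Logical qubits = 10 * 1
= 10

10


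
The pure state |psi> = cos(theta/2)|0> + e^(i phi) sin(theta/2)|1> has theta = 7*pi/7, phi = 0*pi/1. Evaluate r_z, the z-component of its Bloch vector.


theta = 3.1416, phi = 0.0000
r_z = cos(theta) = -1.0000

-1.0000


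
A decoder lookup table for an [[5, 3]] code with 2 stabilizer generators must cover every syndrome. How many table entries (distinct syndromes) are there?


Each stabilizer generator gives a binary (+1 or -1) measurement outcome.
With 2 independent generators:
Total syndromes = 2^2
= 4

4


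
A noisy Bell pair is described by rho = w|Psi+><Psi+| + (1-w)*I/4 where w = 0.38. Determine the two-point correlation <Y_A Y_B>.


|Psi+> = (|01> + |10>)/sqrt(2)
For the pure Bell state, <Y_A Y_B> = +1 (Bell-state Pauli correlator).
The maximally-mixed part I/4 has tr(I/4 * P tensor P) = 0 for any traceless Pauli P.
So <Y_A Y_B>_rho = w * (+1) + (1 - w) * 0
= 0.38 * (+1)
= 0.3800

0.3800


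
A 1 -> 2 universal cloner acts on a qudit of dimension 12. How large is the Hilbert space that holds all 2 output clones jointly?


Output space = H^(tensor 2) where dim(H) = 12
dim = 12^2
= 144

144


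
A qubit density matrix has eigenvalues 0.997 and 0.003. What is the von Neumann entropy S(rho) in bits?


S = -p*log2(p) - (1-p)*log2(1-p)
p = 0.9970, 1-p = 0.0030
= -0.9970 * log2(0.9970) - 0.0030 * log2(0.0030)
= -(-0.0043) - (-0.0251)
= 0.0295

0.0295


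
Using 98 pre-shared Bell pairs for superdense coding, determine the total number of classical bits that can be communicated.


Superdense coding allows 2 classical bits per shared entangled pair.
98 pair(s) -> 2 * 98 = 196 classical bits

196


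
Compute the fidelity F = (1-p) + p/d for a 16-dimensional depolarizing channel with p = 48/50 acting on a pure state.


F = (1-p) + p/d
= (1 - 0.9600) + 0.9600/16
= 0.0400 + 0.0600
= 0.1000

0.1000


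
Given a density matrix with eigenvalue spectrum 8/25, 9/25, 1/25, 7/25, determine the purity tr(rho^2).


tr(rho^2) = sum of eigenvalues squared
= (8/25)^2 + (9/25)^2 + (1/25)^2 + (7/25)^2
= (64 + 81 + 1 + 49) / 625
= 195/625
= 0.3120

0.3120


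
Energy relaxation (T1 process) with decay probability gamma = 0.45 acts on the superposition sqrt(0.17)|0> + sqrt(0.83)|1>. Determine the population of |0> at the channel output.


For amplitude damping with parameter gamma on state sqrt(a)|0> + sqrt(b)|1>:
alpha^2 = 0.17, beta^2 = 0.83
P(|0>) = alpha^2 + gamma * beta^2
= 0.17 + 0.45 * 0.83
= 0.17 + 0.3735
= 0.5435

0.5435


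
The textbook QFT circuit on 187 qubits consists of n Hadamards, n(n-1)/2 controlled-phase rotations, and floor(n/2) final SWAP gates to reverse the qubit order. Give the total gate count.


Hadamard gates: 187
Controlled rotations: n*(n-1)/2 = 187*186/2 = 17391
SWAP gates: floor(n/2) = floor(187/2) = 93
Total = 187 + 17391 + 93
= 17671

17671


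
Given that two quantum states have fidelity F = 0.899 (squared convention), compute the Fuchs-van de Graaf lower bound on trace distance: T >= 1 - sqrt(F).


Fuchs-van de Graaf (squared-fidelity convention): 1 - sqrt(F) <= T <= sqrt(1 - F).
Lower bound: T >= 1 - sqrt(F)
sqrt(F) = sqrt(0.899) = 0.9482
T >= 1 - 0.9482
T >= 0.0518

0.0518


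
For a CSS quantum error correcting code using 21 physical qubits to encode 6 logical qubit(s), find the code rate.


Code rate R = k/n
= 6/21
= 0.2857

0.2857


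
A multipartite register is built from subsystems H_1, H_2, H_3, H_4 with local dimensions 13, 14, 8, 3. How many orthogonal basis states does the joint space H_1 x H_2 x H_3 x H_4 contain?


dim(H_1 x H_2 x H_3 x H_4) = 13 * 14 * 8 * 3
= 182 * 8 * 3
= 1456 * 3
= 4368

4368


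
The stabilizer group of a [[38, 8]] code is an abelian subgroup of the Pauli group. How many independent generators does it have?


For an [[n,k]] stabilizer code:
Number of stabilizer generators = n - k
= 38 - 8
= 30

30


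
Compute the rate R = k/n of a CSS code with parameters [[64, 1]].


Code rate R = k/n
= 1/64
= 0.0156

0.0156


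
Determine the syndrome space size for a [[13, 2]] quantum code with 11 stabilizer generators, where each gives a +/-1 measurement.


Each stabilizer generator gives a binary (+1 or -1) measurement outcome.
With 11 independent generators:
Total syndromes = 2^11
= 2048

2048


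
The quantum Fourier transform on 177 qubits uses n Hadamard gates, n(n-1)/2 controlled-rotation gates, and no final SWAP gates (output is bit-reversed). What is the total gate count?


Hadamard gates: 177
Controlled rotations: n*(n-1)/2 = 177*176/2 = 15576
SWAP gates: 0 (omitted)
Total = 177 + 15576
= 15753

15753


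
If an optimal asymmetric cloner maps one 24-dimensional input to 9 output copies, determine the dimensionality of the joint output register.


Output space = H^(tensor 9) where dim(H) = 24
dim = 24^9
= 576 (after 2 factors)
= 13824 (after 3 factors)
= 331776 (after 4 factors)
= 7962624 (after 5 factors)
= 191102976 (after 6 factors)
= 4586471424 (after 7 factors)
= 110075314176 (after 8 factors)
= 2641807540224 (after 9 factors)
= 2641807540224

2641807540224


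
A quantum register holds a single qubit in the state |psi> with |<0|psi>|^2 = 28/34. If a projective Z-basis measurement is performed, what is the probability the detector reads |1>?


|alpha|^2 = 28/34 = 0.8235
|beta|^2 = 1 - 28/34 = 6/34 = 0.1765
P(|1>) = |beta|^2 = 0.1765

0.1765


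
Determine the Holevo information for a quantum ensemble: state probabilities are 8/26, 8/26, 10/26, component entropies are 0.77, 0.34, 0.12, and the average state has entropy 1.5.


chi = S(rho) - sum_i p_i * S(rho_i)
Weighted entropy = 8/26 * 0.77 + 8/26 * 0.34 + 10/26 * 0.12
= 0.3877
chi = 1.5 - 0.3877
= 1.1123

1.1123


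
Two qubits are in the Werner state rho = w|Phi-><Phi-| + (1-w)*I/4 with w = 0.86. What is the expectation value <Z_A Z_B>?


|Phi-> = (|00> - |11>)/sqrt(2)
For the pure Bell state, <Z_A Z_B> = +1 (Bell-state Pauli correlator).
The maximally-mixed part I/4 has tr(I/4 * P tensor P) = 0 for any traceless Pauli P.
So <Z_A Z_B>_rho = w * (+1) + (1 - w) * 0
= 0.86 * (+1)
= 0.8600

0.8600


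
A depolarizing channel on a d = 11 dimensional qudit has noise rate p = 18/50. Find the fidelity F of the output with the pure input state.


F = (1-p) + p/d
= (1 - 0.3600) + 0.3600/11
= 0.6400 + 0.0327
= 0.6727

0.6727


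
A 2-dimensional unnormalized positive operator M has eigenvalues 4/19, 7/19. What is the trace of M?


tr(M) = sum of eigenvalues
= 4/19 + 7/19
= 11/19
= 0.5789

0.5789


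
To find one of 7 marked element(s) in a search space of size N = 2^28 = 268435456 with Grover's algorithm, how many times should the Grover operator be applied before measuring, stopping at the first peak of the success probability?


After j Grover iterations the success probability is P(j) = sin^2((2j+1)*theta), where sin(theta) = sqrt(k/N).
N = 2^28 = 268435456, k = 7
sin(theta) = sqrt(k/N) = 0.0001614838447
theta = arcsin(sqrt(k/N)) = 0.0001614838454 rad
P(j) reaches its first maximum when (2j+1)*theta is as close as possible to pi/2, i.e. j = round(pi/(4*theta) - 1/2).
pi/(4*theta) - 1/2 = 4863.1330
(For comparison, the common estimate pi/4 * sqrt(N/k) = 4863.6330; the exact maximiser is used here.)
Optimal iterations = 4863

4863


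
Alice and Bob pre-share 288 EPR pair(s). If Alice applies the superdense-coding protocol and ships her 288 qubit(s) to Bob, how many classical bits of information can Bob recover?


Superdense coding allows 2 classical bits per shared entangled pair.
288 pair(s) -> 2 * 288 = 576 classical bits

576


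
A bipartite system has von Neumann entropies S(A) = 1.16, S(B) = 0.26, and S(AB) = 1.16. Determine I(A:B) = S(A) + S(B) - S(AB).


I(A:B) = S(A) + S(B) - S(AB)
= 1.16 + 0.26 - 1.16
= 0.2600

0.2600


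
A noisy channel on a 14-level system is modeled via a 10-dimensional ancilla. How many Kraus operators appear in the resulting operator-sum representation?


Tracing out the environment in an orthonormal basis {|i>_E} gives Kraus operators K_i = <i|_E U |0>_E.
Number of Kraus operators = dim(H_env) = d_env
= 10

10


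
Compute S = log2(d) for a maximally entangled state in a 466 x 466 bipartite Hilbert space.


For a maximally entangled state in d x d:
S = log2(d) = log2(466)
= 8.8642

8.8642


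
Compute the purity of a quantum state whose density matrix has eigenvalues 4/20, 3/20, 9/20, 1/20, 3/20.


tr(rho^2) = sum of eigenvalues squared
= (4/20)^2 + (3/20)^2 + (9/20)^2 + (1/20)^2 + (3/20)^2
= (16 + 9 + 81 + 1 + 9) / 400
= 116/400
= 0.2900

0.2900


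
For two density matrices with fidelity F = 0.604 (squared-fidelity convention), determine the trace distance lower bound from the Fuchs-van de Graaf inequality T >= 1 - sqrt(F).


Fuchs-van de Graaf (squared-fidelity convention): 1 - sqrt(F) <= T <= sqrt(1 - F).
Lower bound: T >= 1 - sqrt(F)
sqrt(F) = sqrt(0.604) = 0.7772
T >= 1 - 0.7772
T >= 0.2228

0.2228


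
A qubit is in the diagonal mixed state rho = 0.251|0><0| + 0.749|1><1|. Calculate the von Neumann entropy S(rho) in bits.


S = -p*log2(p) - (1-p)*log2(1-p)
p = 0.2510, 1-p = 0.7490
= -0.2510 * log2(0.2510) - 0.7490 * log2(0.7490)
= -(-0.5006) - (-0.3123)
= 0.8129

0.8129


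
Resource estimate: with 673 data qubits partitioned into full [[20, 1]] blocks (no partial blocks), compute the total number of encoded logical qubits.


Each code block uses 20 physical qubits for 1 logical qubit(s).
Number of complete blocks = floor(673 / 20) = 33
Logical qubits = 33 * 1
= 33

33


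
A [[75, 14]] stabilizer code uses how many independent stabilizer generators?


For an [[n,k]] stabilizer code:
Number of stabilizer generators = n - k
= 75 - 14
= 61

61


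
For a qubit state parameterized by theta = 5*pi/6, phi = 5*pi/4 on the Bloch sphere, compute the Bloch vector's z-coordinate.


theta = 2.6180, phi = 3.9270
r_z = cos(theta) = -0.8660

-0.8660


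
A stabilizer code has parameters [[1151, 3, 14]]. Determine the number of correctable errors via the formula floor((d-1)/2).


Code parameters: [[1151, 3, 14]], distance d = 14.
Number of correctable errors = floor((d-1)/2)
= floor((14 - 1)/2)
= floor(13/2)
= 6

6


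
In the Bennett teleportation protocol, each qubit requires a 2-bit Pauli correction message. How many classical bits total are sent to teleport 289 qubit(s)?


Quantum teleportation requires 2 classical bits per qubit teleported.
289 qubit(s) -> 2 * 289 = 578 classical bits

578


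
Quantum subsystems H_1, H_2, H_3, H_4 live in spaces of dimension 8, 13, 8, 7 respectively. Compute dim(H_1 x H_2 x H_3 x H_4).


dim(H_1 x H_2 x H_3 x H_4) = 8 * 13 * 8 * 7
= 104 * 8 * 7
= 832 * 7
= 5824

5824


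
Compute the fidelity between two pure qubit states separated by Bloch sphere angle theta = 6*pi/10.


For states separated by angle theta on Bloch sphere:
F = cos^2(theta/2)
theta = 6*pi/10 = 1.8850
theta/2 = 0.9425
cos(theta/2) = 0.5878
F = 0.3455

0.3455


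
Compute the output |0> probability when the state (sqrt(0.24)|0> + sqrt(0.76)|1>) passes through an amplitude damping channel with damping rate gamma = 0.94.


For amplitude damping with parameter gamma on state sqrt(a)|0> + sqrt(b)|1>:
alpha^2 = 0.24, beta^2 = 0.76
P(|0>) = alpha^2 + gamma * beta^2
= 0.24 + 0.94 * 0.76
= 0.24 + 0.7144
= 0.9544

0.9544


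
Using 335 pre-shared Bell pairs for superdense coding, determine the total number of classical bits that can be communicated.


Superdense coding allows 2 classical bits per shared entangled pair.
335 pair(s) -> 2 * 335 = 670 classical bits

670


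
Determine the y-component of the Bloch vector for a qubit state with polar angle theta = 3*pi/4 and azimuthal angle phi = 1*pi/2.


theta = 2.3562, phi = 1.5708
r_y = sin(theta)*sin(phi) = 0.7071 * 1.0000
r_y = 0.7071

0.7071


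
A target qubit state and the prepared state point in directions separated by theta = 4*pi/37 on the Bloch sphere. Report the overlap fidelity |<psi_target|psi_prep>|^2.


For states separated by angle theta on Bloch sphere:
F = cos^2(theta/2)
theta = 4*pi/37 = 0.3396
theta/2 = 0.1698
cos(theta/2) = 0.9856
F = 0.9714

0.9714


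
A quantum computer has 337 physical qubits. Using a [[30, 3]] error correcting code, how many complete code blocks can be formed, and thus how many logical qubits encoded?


Each code block uses 30 physical qubits for 3 logical qubit(s).
Number of complete blocks = floor(337 / 30) = 11
Logical qubits = 11 * 3
= 33

33


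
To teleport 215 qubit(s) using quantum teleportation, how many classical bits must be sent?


Quantum teleportation requires 2 classical bits per qubit teleported.
215 qubit(s) -> 2 * 215 = 430 classical bits

430


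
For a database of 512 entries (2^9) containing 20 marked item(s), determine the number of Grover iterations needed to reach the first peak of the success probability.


After j Grover iterations the success probability is P(j) = sin^2((2j+1)*theta), where sin(theta) = sqrt(k/N).
N = 2^9 = 512, k = 20
sin(theta) = sqrt(k/N) = 0.1976423538
theta = arcsin(sqrt(k/N)) = 0.1989522465 rad
P(j) reaches its first maximum when (2j+1)*theta is as close as possible to pi/2, i.e. j = round(pi/(4*theta) - 1/2).
pi/(4*theta) - 1/2 = 3.4477
(For comparison, the common estimate pi/4 * sqrt(N/k) = 3.9738; the exact maximiser is used here.)
Optimal iterations = 3

3


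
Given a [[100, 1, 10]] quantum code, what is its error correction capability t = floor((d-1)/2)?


Code parameters: [[100, 1, 10]], distance d = 10.
Number of correctable errors = floor((d-1)/2)
= floor((10 - 1)/2)
= floor(9/2)
= 4

4


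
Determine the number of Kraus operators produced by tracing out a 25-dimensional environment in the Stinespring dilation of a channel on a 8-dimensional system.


Tracing out the environment in an orthonormal basis {|i>_E} gives Kraus operators K_i = <i|_E U |0>_E.
Number of Kraus operators = dim(H_env) = d_env
= 25

25


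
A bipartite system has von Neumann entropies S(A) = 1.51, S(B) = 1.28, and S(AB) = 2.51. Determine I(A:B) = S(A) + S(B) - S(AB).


I(A:B) = S(A) + S(B) - S(AB)
= 1.51 + 1.28 - 2.51
= 0.2800

0.2800


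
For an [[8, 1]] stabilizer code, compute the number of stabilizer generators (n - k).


For an [[n,k]] stabilizer code:
Number of stabilizer generators = n - k
= 8 - 1
= 7

7


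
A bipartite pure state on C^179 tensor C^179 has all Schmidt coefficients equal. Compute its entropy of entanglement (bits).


For a maximally entangled state in d x d:
S = log2(d) = log2(179)
= 7.4838

7.4838


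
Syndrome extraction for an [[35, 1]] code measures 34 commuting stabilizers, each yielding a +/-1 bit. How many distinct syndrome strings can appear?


Each stabilizer generator gives a binary (+1 or -1) measurement outcome.
With 34 independent generators:
Total syndromes = 2^34
= 17179869184

17179869184


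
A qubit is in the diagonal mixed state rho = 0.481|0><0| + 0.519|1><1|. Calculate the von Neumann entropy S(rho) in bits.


S = -p*log2(p) - (1-p)*log2(1-p)
p = 0.4810, 1-p = 0.5190
= -0.4810 * log2(0.4810) - 0.5190 * log2(0.5190)
= -(-0.5079) - (-0.4911)
= 0.9990

0.9990


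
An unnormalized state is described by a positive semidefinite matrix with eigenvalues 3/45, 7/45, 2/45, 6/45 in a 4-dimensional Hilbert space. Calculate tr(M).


tr(M) = sum of eigenvalues
= 3/45 + 7/45 + 2/45 + 6/45
= 18/45
= 0.4000

0.4000


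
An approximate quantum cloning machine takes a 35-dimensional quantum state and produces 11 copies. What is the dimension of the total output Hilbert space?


Output space = H^(tensor 11) where dim(H) = 35
dim = 35^11
= 1225 (after 2 factors)
= 42875 (after 3 factors)
= 1500625 (after 4 factors)
= 52521875 (after 5 factors)
= 1838265625 (after 6 factors)
= 64339296875 (after 7 factors)
= 2251875390625 (after 8 factors)
= 78815638671875 (after 9 factors)
= 2758547353515625 (after 10 factors)
= 96549157373046875 (after 11 factors)
= 96549157373046875

96549157373046875


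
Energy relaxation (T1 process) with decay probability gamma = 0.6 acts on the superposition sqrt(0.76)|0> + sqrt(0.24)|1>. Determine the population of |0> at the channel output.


For amplitude damping with parameter gamma on state sqrt(a)|0> + sqrt(b)|1>:
alpha^2 = 0.76, beta^2 = 0.24
P(|0>) = alpha^2 + gamma * beta^2
= 0.76 + 0.6 * 0.24
= 0.76 + 0.1440
= 0.9040

0.9040


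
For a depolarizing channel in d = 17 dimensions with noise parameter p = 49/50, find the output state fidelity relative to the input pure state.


F = (1-p) + p/d
= (1 - 0.9800) + 0.9800/17
= 0.0200 + 0.0576
= 0.0776

0.0776


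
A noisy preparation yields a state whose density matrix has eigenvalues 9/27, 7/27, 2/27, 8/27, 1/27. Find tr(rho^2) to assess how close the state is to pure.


tr(rho^2) = sum of eigenvalues squared
= (9/27)^2 + (7/27)^2 + (2/27)^2 + (8/27)^2 + (1/27)^2
= (81 + 49 + 4 + 64 + 1) / 729
= 199/729
= 0.2730

0.2730


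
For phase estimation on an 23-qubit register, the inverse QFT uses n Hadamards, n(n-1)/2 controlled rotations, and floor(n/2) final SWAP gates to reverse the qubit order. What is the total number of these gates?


Hadamard gates: 23
Controlled rotations: n*(n-1)/2 = 23*22/2 = 253
SWAP gates: floor(n/2) = floor(23/2) = 11
Total = 23 + 253 + 11
= 287

287


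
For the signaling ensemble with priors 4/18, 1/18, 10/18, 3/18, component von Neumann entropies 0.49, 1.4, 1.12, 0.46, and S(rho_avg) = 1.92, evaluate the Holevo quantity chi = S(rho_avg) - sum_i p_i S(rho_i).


chi = S(rho) - sum_i p_i * S(rho_i)
Weighted entropy = 4/18 * 0.49 + 1/18 * 1.4 + 10/18 * 1.12 + 3/18 * 0.46
= 0.8856
chi = 1.92 - 0.8856
= 1.0344

1.0344


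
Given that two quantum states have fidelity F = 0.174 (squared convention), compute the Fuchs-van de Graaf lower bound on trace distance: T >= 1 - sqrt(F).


Fuchs-van de Graaf (squared-fidelity convention): 1 - sqrt(F) <= T <= sqrt(1 - F).
Lower bound: T >= 1 - sqrt(F)
sqrt(F) = sqrt(0.174) = 0.4171
T >= 1 - 0.4171
T >= 0.5829

0.5829


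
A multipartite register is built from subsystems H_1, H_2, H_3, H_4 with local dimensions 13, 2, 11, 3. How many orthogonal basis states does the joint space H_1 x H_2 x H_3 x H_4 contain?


dim(H_1 x H_2 x H_3 x H_4) = 13 * 2 * 11 * 3
= 26 * 11 * 3
= 286 * 3
= 858

858


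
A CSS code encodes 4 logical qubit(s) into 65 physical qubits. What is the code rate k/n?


Code rate R = k/n
= 4/65
= 0.0615

0.0615


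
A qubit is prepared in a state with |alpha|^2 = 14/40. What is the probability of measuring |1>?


|alpha|^2 = 14/40 = 0.3500
|beta|^2 = 1 - 14/40 = 26/40 = 0.6500
P(|1>) = |beta|^2 = 0.6500

0.6500


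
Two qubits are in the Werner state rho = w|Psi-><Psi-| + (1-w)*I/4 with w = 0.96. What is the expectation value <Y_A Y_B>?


|Psi-> = (|01> - |10>)/sqrt(2)
For the pure Bell state, <Y_A Y_B> = -1 (Bell-state Pauli correlator).
The maximally-mixed part I/4 has tr(I/4 * P tensor P) = 0 for any traceless Pauli P.
So <Y_A Y_B>_rho = w * (-1) + (1 - w) * 0
= 0.96 * (-1)
= -0.9600

-0.9600


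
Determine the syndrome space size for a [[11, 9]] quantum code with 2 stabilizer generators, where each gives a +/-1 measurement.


Each stabilizer generator gives a binary (+1 or -1) measurement outcome.
With 2 independent generators:
Total syndromes = 2^2
= 4

4


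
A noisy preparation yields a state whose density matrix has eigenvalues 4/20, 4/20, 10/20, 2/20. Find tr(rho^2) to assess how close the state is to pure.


tr(rho^2) = sum of eigenvalues squared
= (4/20)^2 + (4/20)^2 + (10/20)^2 + (2/20)^2
= (16 + 16 + 100 + 4) / 400
= 136/400
= 0.3400

0.3400


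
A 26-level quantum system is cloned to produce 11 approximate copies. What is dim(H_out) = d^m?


Output space = H^(tensor 11) where dim(H) = 26
dim = 26^11
= 676 (after 2 factors)
= 17576 (after 3 factors)
= 456976 (after 4 factors)
= 11881376 (after 5 factors)
= 308915776 (after 6 factors)
= 8031810176 (after 7 factors)
= 208827064576 (after 8 factors)
= 5429503678976 (after 9 factors)
= 141167095653376 (after 10 factors)
= 3670344486987776 (after 11 factors)
= 3670344486987776

3670344486987776


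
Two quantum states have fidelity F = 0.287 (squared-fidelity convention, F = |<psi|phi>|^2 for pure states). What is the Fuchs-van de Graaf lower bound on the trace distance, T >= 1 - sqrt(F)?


Fuchs-van de Graaf (squared-fidelity convention): 1 - sqrt(F) <= T <= sqrt(1 - F).
Lower bound: T >= 1 - sqrt(F)
sqrt(F) = sqrt(0.287) = 0.5357
T >= 1 - 0.5357
T >= 0.4643

0.4643


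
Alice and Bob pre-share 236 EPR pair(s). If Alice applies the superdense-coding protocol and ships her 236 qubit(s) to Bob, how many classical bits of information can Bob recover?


Superdense coding allows 2 classical bits per shared entangled pair.
236 pair(s) -> 2 * 236 = 472 classical bits

472


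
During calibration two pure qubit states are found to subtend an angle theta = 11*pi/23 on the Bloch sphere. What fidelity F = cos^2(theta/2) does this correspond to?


For states separated by angle theta on Bloch sphere:
F = cos^2(theta/2)
theta = 11*pi/23 = 1.5025
theta/2 = 0.7513
cos(theta/2) = 0.7308
F = 0.5341

0.5341


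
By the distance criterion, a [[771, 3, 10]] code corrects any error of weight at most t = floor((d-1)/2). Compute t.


Code parameters: [[771, 3, 10]], distance d = 10.
Number of correctable errors = floor((d-1)/2)
= floor((10 - 1)/2)
= floor(9/2)
= 4

4


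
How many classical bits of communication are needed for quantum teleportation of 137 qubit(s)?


Quantum teleportation requires 2 classical bits per qubit teleported.
137 qubit(s) -> 2 * 137 = 274 classical bits

274


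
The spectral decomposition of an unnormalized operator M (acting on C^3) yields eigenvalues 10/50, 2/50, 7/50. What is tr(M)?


tr(M) = sum of eigenvalues
= 10/50 + 2/50 + 7/50
= 19/50
= 0.3800

0.3800


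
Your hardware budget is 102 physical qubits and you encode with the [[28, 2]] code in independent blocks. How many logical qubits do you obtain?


Each code block uses 28 physical qubits for 2 logical qubit(s).
Number of complete blocks = floor(102 / 28) = 3
Logical qubits = 3 * 2
= 6

6


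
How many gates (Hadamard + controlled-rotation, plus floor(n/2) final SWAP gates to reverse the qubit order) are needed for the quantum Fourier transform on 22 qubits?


Hadamard gates: 22
Controlled rotations: n*(n-1)/2 = 22*21/2 = 231
SWAP gates: floor(n/2) = floor(22/2) = 11
Total = 22 + 231 + 11
= 264

264


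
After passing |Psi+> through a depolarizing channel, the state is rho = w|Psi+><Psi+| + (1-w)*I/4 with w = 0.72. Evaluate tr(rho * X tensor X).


|Psi+> = (|01> + |10>)/sqrt(2)
For the pure Bell state, <X_A X_B> = +1 (Bell-state Pauli correlator).
The maximally-mixed part I/4 has tr(I/4 * P tensor P) = 0 for any traceless Pauli P.
So <X_A X_B>_rho = w * (+1) + (1 - w) * 0
= 0.72 * (+1)
= 0.7200

0.7200


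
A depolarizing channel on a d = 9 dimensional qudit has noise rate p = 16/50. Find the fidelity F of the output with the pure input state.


F = (1-p) + p/d
= (1 - 0.3200) + 0.3200/9
= 0.6800 + 0.0356
= 0.7156

0.7156


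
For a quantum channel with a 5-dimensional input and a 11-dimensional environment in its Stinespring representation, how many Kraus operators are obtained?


Tracing out the environment in an orthonormal basis {|i>_E} gives Kraus operators K_i = <i|_E U |0>_E.
Number of Kraus operators = dim(H_env) = d_env
= 11

11


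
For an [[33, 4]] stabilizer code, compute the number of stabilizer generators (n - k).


For an [[n,k]] stabilizer code:
Number of stabilizer generators = n - k
= 33 - 4
= 29

29


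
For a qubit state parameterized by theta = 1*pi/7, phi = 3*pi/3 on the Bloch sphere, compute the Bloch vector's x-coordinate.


theta = 0.4488, phi = 3.1416
r_x = sin(theta)*cos(phi) = 0.4339 * -1.0000
r_x = -0.4339

-0.4339


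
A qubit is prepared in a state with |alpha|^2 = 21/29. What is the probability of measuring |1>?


|alpha|^2 = 21/29 = 0.7241
|beta|^2 = 1 - 21/29 = 8/29 = 0.2759
P(|1>) = |beta|^2 = 0.2759

0.2759


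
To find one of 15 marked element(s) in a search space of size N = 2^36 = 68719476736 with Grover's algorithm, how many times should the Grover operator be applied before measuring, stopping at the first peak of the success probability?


After j Grover iterations the success probability is P(j) = sin^2((2j+1)*theta), where sin(theta) = sqrt(k/N).
N = 2^36 = 68719476736, k = 15
sin(theta) = sqrt(k/N) = 1.477425898e-05
theta = arcsin(sqrt(k/N)) = 1.477425898e-05 rad
P(j) reaches its first maximum when (2j+1)*theta is as close as possible to pi/2, i.e. j = round(pi/(4*theta) - 1/2).
pi/(4*theta) - 1/2 = 53159.4023
(For comparison, the common estimate pi/4 * sqrt(N/k) = 53159.9023; the exact maximiser is used here.)
Optimal iterations = 53159

53159


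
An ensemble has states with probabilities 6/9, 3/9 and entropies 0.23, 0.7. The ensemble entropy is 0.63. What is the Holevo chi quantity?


chi = S(rho) - sum_i p_i * S(rho_i)
Weighted entropy = 6/9 * 0.23 + 3/9 * 0.7
= 0.3867
chi = 0.63 - 0.3867
= 0.2433

0.2433


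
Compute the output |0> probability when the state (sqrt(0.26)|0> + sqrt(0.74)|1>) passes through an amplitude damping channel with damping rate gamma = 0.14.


For amplitude damping with parameter gamma on state sqrt(a)|0> + sqrt(b)|1>:
alpha^2 = 0.26, beta^2 = 0.74
P(|0>) = alpha^2 + gamma * beta^2
= 0.26 + 0.14 * 0.74
= 0.26 + 0.1036
= 0.3636

0.3636


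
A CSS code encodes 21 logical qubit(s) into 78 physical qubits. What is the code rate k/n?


Code rate R = k/n
= 21/78
= 0.2692

0.2692


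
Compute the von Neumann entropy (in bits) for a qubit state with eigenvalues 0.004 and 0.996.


S = -p*log2(p) - (1-p)*log2(1-p)
p = 0.0040, 1-p = 0.9960
= -0.0040 * log2(0.0040) - 0.9960 * log2(0.9960)
= -(-0.0319) - (-0.0058)
= 0.0376

0.0376


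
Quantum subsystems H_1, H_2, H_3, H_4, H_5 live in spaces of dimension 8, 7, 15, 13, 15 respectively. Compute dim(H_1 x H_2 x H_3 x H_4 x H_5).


dim(H_1 x H_2 x H_3 x H_4 x H_5) = 8 * 7 * 15 * 13 * 15
= 56 * 15 * 13 * 15
= 840 * 13 * 15
= 10920 * 15
= 163800

163800


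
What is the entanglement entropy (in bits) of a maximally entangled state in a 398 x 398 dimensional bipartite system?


For a maximally entangled state in d x d:
S = log2(d) = log2(398)
= 8.6366

8.6366


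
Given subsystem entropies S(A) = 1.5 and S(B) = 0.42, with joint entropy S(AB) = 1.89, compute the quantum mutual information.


I(A:B) = S(A) + S(B) - S(AB)
= 1.5 + 0.42 - 1.89
= 0.0300

0.0300
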